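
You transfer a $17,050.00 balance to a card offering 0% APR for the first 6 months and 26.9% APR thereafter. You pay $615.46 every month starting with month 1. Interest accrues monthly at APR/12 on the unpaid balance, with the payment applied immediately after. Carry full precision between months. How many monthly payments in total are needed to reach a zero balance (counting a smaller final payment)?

37 months

Promo months 1–6 at r₀ = 0%/12 = 0; months 7+ at r₁ = 26.9%/12 = 0.0224167.
After month 6 (no interest yet): B = $17,050.00 − 6·$615.46 = $13,357.24.
Then at r₁ with $615.46/mo: n₂ = −ln(1 − r₁·B/P)/ln(1+r₁) ≈ 30.07 → 31 more payments.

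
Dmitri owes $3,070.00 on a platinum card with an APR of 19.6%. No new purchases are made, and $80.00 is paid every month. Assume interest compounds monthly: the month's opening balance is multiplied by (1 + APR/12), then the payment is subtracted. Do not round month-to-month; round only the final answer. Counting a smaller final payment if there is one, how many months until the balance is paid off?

61 months

Monthly rate r = 19.6%/12 = 1.63333% = 0.0163333.
Recurrence: B ← B·(1+r) − $80.00.
Month 1: interest $50.14; balance after payment $3,040.14.
Month 2: interest $49.66; balance after payment $3,009.80.
Closed form: n = −ln(1 − rB₀/P)/ln(1+r) = −ln(0.37321)/ln(1.01633) ≈ 60.835, so the balance reaches zero during payment 61.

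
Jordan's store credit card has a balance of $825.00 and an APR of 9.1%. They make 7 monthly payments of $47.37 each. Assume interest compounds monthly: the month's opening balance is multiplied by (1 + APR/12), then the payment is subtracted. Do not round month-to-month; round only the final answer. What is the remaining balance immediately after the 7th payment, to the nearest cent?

Monthly rate r = 9.1%/12 = 0.758333% = 0.00758333.
Each month: B ← B·(1+r) − $47.37.
Month 1: interest $6.26; balance after payment $783.89.
Month 2: interest $5.94; balance after payment $742.46.
Month 3: interest $5.63; balance after payment $700.72.
Month 4: interest $5.31; balance after payment $658.66.
Month 5: interest $4.99; balance after payment $616.29.
Month 6: interest $4.67; balance after payment $573.59.
Month 7: interest $4.35; balance after payment $530.57.

$530.57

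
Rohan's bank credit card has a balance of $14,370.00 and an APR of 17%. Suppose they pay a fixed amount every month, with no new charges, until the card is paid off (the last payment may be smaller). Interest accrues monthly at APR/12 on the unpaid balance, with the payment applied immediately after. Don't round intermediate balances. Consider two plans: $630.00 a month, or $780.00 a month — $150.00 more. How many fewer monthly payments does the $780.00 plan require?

Monthly rate r = 17%/12 = 1.41667% = 0.0141667.
At $630.00/mo: n = ⌈−ln(1 − rB₀/P)/ln(1+r)⌉ = 28 payments (last $469.62); total interest = total paid − $14,370.00 = $3,109.62.
At $780.00/mo: 22 payments (last $391.52); total interest $2,401.52.
Payments saved = 28 − 22 = 6.

6 fewer payments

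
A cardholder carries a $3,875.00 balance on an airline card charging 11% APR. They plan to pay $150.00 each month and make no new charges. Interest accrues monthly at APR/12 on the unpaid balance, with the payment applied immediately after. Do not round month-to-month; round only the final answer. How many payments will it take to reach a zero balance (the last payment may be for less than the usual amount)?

Monthly rate r = 11%/12 = 0.916667% = 0.00916667.
Recurrence: B ← B·(1+r) − $150.00.
Month 1: interest $35.52; balance after payment $3,760.52.
Month 2: interest $34.47; balance after payment $3,644.99.
Closed form: n = −ln(1 − rB₀/P)/ln(1+r) = −ln(0.76319)/ln(1.00917) ≈ 29.616, so the balance reaches zero during payment 30.

30 months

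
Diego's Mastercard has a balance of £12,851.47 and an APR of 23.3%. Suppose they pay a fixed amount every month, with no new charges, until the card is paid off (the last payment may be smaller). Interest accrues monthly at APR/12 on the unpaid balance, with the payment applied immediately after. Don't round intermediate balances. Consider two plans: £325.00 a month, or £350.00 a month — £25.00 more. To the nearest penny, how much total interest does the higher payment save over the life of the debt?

£1,960.62

Monthly rate r = 23.3%/12 = 1.94167% = 0.0194167.
At £325.00/mo: n = ⌈−ln(1 − rB₀/P)/ln(1+r)⌉ = 76 payments (last £301.59); total interest = total paid − £12,851.47 = £11,825.12.
At £350.00/mo: 65 payments (last £315.97); total interest £9,864.50.
Interest saved = £11,825.12 − £9,864.50 = £1,960.62.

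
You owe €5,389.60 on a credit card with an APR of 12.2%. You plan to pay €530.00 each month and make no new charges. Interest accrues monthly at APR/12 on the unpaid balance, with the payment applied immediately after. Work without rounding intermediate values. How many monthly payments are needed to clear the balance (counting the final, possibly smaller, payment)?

11 payments

Monthly rate r = 12.2%/12 = 1.01667% = 0.0101667.
Recurrence: B ← B·(1+r) − €530.00.
Month 1: interest €54.79; balance after payment €4,914.39.
Month 2: interest €49.96; balance after payment €4,434.36.
Closed form: n = −ln(1 − rB₀/P)/ln(1+r) = −ln(0.89661)/ln(1.01017) ≈ 10.788, so the balance reaches zero during payment 11.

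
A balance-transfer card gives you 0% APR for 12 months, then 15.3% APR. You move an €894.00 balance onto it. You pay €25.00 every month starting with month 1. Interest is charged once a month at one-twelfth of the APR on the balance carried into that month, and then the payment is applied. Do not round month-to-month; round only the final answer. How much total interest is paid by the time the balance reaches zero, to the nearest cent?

Promo months 1–12 at r₀ = 0%/12 = 0; months 13+ at r₁ = 15.3%/12 = 0.01275.
After month 12 (no interest yet): B = €894.00 − 12·€25.00 = €594.00.
Then at r₁ with €25.00/mo: n₂ = −ln(1 − r₁·B/P)/ln(1+r₁) ≈ 28.48 → 29 more payments.
Total paid = 40·€25.00 + €12.16 = €1,012.16; interest = €1,012.16 − €894.00 = €118.16.

€118.16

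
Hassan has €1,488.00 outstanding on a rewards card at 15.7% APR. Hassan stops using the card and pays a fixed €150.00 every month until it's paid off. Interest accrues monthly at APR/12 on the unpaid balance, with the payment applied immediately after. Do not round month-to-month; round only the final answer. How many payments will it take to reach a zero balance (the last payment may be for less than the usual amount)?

Monthly rate r = 15.7%/12 = 1.30833% = 0.0130833.
Recurrence: B ← B·(1+r) − €150.00.
Month 1: interest €19.47; balance after payment €1,357.47.
Month 2: interest €17.76; balance after payment €1,225.23.
Closed form: n = −ln(1 − rB₀/P)/ln(1+r) = −ln(0.87021)/ln(1.01308) ≈ 10.695, so the balance reaches zero during payment 11.

11 months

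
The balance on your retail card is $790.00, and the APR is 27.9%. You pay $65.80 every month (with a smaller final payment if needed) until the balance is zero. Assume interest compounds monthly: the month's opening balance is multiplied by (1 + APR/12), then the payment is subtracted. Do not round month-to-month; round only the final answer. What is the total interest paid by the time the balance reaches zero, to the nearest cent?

Monthly rate r = 27.9%/12 = 2.325% = 0.02325.
Payoff takes n = ⌈−ln(1 − rB₀/P)/ln(1+r)⌉ = ⌈14.241⌉ = 15 payments; the last is $15.99.
Total paid = 14·$65.80 + $15.99 = $937.19.
Total interest = total paid − principal = $937.19 − $790.00 = $147.19.

$147.19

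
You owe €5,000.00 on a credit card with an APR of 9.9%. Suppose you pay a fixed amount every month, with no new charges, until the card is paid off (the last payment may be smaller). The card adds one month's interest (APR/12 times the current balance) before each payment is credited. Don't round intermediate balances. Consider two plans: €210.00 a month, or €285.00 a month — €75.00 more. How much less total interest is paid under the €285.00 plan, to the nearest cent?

€166.44

Monthly rate r = 9.9%/12 = 0.825% = 0.00825.
At €210.00/mo: n = ⌈−ln(1 − rB₀/P)/ln(1+r)⌉ = 27 payments (last €129.77); total interest = total paid − €5,000.00 = €589.77.
At €285.00/mo: 20 payments (last €8.33); total interest €423.33.
Interest saved = €589.77 − €423.33 = €166.44.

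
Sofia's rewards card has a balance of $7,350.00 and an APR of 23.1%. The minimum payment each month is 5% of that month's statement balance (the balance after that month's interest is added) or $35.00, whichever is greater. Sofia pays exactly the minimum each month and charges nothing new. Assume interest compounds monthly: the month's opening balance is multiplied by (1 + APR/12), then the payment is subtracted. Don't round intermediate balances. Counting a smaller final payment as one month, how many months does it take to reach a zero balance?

Monthly rate r = 23.1%/12 = 1.925% = 0.01925.
While 5% of the post-interest balance exceeds $35.00, each month B ← (B·(1+r))·(1 − 0.05), i.e. B shrinks by the factor (1+r)·0.95 = 0.96829.
This holds for months 1–74. Entering month 75 the balance is $677.03; 5% of the post-interest balance is now below $35.00, so the flat $35.00 minimum applies from here.
From month 75 a fixed $35.00 at rate r clears $677.03 in 25 more payments. Total: 74 + 25 = 99 months.

99 months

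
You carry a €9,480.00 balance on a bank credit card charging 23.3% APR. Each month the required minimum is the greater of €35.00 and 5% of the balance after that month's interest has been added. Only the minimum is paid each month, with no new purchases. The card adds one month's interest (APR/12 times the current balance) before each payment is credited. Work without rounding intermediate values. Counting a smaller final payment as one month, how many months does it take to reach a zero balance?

Monthly rate r = 23.3%/12 = 1.94167% = 0.0194167.
While 5% of the post-interest balance exceeds €35.00, each month B ← (B·(1+r))·(1 − 0.05), i.e. B shrinks by the factor (1+r)·0.95 = 0.96845.
This holds for months 1–82. Entering month 83 the balance is €683.89; 5% of the post-interest balance is now below €35.00, so the flat €35.00 minimum applies from here.
From month 83 a fixed €35.00 at rate r clears €683.89 in 25 more payments. Total: 82 + 25 = 107 months.

107 months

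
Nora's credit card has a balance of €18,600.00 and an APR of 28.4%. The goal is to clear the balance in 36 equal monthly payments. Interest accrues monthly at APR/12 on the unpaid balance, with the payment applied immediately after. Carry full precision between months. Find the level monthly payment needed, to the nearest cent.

Monthly rate r = 28.4%/12 = 2.36667% = 0.0236667.
Level-payment amortization: P = B₀·r / (1 − (1+r)^(−n)) = 18600.00·0.0236667 / (1 − 1.02367^(−36)).
Denominator 1 − (1+r)^(−36) = 0.569184046.
P = 440.2 / 0.569184046 ≈ 773.39.

€773.39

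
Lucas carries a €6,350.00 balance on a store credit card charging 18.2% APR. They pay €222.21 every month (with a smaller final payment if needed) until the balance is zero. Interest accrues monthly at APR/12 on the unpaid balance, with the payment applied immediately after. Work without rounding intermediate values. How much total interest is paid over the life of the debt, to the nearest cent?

€2,036.95

Monthly rate r = 18.2%/12 = 1.51667% = 0.0151667.
Payoff takes n = ⌈−ln(1 − rB₀/P)/ln(1+r)⌉ = ⌈37.742⌉ = 38 payments; the last is €165.18.
Total paid = 37·€222.21 + €165.18 = €8,386.95.
Total interest = total paid − principal = €8,386.95 − €6,350.00 = €2,036.95.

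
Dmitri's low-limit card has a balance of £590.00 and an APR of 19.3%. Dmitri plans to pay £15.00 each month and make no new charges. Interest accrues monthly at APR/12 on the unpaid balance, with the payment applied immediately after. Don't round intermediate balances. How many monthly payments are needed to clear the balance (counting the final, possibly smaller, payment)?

63 payments

Monthly rate r = 19.3%/12 = 1.60833% = 0.0160833.
Recurrence: B ← B·(1+r) − £15.00.
Month 1: interest £9.49; balance after payment £584.49.
Month 2: interest £9.40; balance after payment £578.89.
Closed form: n = −ln(1 − rB₀/P)/ln(1+r) = −ln(0.36739)/ln(1.01608) ≈ 62.758, so the balance reaches zero during payment 63.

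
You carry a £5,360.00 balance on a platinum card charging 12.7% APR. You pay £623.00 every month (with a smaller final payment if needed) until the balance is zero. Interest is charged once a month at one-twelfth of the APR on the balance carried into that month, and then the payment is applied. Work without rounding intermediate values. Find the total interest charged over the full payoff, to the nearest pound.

Monthly rate r = 12.7%/12 = 1.05833% = 0.0105833.
Payoff takes n = ⌈−ln(1 − rB₀/P)/ln(1+r)⌉ = ⌈9.068⌉ = 10 payments; the last is £42.83.
Total paid = 9·£623.00 + £42.83 = £5,649.83.
Total interest = total paid − principal = £5,649.83 − £5,360.00 = £289.83.

£290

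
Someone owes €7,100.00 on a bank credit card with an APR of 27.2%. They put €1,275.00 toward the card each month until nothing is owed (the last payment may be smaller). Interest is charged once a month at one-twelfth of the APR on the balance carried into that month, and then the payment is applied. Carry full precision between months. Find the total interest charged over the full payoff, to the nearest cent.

€575.74

Monthly rate r = 27.2%/12 = 2.26667% = 0.0226667.
Payoff takes n = ⌈−ln(1 − rB₀/P)/ln(1+r)⌉ = ⌈6.020⌉ = 7 payments; the last is €25.74.
Total paid = 6·€1,275.00 + €25.74 = €7,675.74.
Total interest = total paid − principal = €7,675.74 − €7,100.00 = €575.74.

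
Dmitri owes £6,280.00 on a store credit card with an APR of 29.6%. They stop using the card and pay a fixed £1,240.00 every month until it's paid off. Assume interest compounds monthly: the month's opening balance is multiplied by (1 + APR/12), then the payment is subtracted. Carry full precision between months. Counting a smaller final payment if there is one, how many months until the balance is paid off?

Monthly rate r = 29.6%/12 = 2.46667% = 0.0246667.
Recurrence: B ← B·(1+r) − £1,240.00.
Month 1: interest £154.91; balance after payment £5,194.91.
Month 2: interest £128.14; balance after payment £4,083.05.
Month 3: interest £100.72; balance after payment £2,943.76.
Month 4: interest £72.61; balance after payment £1,776.38.
Month 5: interest £43.82; balance after payment £580.19.
Month 6: interest £14.31; balance after payment £0.00.

6 months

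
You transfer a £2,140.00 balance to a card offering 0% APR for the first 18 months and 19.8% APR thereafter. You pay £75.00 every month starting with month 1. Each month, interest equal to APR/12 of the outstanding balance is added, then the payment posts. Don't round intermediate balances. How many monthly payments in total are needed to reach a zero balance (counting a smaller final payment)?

Promo months 1–18 at r₀ = 0%/12 = 0; months 19+ at r₁ = 19.8%/12 = 0.0165.
After month 18 (no interest yet): B = £2,140.00 − 18·£75.00 = £790.00.
Then at r₁ with £75.00/mo: n₂ = −ln(1 − r₁·B/P)/ln(1+r₁) ≈ 11.67 → 12 more payments.

30 payments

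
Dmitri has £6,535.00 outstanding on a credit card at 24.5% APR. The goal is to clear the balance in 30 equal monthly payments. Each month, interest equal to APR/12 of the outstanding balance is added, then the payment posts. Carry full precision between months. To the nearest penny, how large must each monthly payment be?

Monthly rate r = 24.5%/12 = 2.04167% = 0.0204167.
Level-payment amortization: P = B₀·r / (1 − (1+r)^(−n)) = 6535.00·0.0204167 / (1 − 1.02042^(−30)).
Denominator 1 − (1+r)^(−30) = 0.454652034.
P = 133.423 / 0.454652034 ≈ 293.46.

£293.46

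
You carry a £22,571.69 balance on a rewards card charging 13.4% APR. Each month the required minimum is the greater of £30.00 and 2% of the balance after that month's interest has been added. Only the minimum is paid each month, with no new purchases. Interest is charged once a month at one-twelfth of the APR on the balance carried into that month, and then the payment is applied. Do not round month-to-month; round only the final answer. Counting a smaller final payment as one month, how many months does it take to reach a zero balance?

Monthly rate r = 13.4%/12 = 1.11667% = 0.0111667.
While 2% of the post-interest balance exceeds £30.00, each month B ← (B·(1+r))·(1 − 0.02), i.e. B shrinks by the factor (1+r)·0.98 = 0.99094.
This holds for months 1–300. Entering month 301 the balance is £1,473.03; 2% of the post-interest balance is now below £30.00, so the flat £30.00 minimum applies from here.
From month 301 a fixed £30.00 at rate r clears £1,473.03 in 72 more payments. Total: 300 + 72 = 372 months.

372 months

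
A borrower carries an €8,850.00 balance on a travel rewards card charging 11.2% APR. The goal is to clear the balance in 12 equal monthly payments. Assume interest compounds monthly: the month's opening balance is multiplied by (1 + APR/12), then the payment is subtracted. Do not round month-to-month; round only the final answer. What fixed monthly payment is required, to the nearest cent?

Monthly rate r = 11.2%/12 = 0.933333% = 0.00933333.
Level-payment amortization: P = B₀·r / (1 − (1+r)^(−n)) = 8850.00·0.00933333 / (1 − 1.00933^(−12)).
Denominator 1 − (1+r)^(−12) = 0.105491222.
P = 82.6 / 0.105491222 ≈ 783.00.

€783.00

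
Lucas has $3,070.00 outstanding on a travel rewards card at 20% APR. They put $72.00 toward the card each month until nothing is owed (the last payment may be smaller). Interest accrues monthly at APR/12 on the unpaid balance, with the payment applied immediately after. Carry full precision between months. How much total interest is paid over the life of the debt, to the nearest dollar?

Monthly rate r = 20%/12 = 1.66667% = 0.0166667.
Payoff takes n = ⌈−ln(1 − rB₀/P)/ln(1+r)⌉ = ⌈75.025⌉ = 76 payments; the last is $1.82.
Total paid = 75·$72.00 + $1.82 = $5,401.82.
Total interest = total paid − principal = $5,401.82 − $3,070.00 = $2,331.82.

$2,332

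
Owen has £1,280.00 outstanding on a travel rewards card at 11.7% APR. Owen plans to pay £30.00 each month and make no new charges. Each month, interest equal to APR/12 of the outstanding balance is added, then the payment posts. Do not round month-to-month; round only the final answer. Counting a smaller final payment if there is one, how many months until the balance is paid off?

56 months

Monthly rate r = 11.7%/12 = 0.975% = 0.00975.
Recurrence: B ← B·(1+r) − £30.00.
Month 1: interest £12.48; balance after payment £1,262.48.
Month 2: interest £12.31; balance after payment £1,244.79.
Closed form: n = −ln(1 − rB₀/P)/ln(1+r) = −ln(0.584)/ln(1.00975) ≈ 55.433, so the balance reaches zero during payment 56.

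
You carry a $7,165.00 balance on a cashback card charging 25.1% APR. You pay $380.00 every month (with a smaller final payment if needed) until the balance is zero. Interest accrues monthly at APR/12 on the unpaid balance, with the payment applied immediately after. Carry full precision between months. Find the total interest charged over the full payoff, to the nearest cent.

$2,041.89

Monthly rate r = 25.1%/12 = 2.09167% = 0.0209167.
Payoff takes n = ⌈−ln(1 − rB₀/P)/ln(1+r)⌉ = ⌈24.227⌉ = 25 payments; the last is $86.89.
Total paid = 24·$380.00 + $86.89 = $9,206.89.
Total interest = total paid − principal = $9,206.89 − $7,165.00 = $2,041.89.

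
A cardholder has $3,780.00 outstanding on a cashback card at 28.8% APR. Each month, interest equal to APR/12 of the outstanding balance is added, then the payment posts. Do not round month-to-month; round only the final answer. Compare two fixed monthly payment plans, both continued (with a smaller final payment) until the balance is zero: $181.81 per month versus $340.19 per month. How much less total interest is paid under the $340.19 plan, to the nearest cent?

Monthly rate r = 28.8%/12 = 2.4% = 0.024.
At $181.81/mo: n = ⌈−ln(1 − rB₀/P)/ln(1+r)⌉ = 30 payments (last $25.83); total interest = total paid − $3,780.00 = $1,518.32.
At $340.19/mo: 14 payments (last $26.84); total interest $669.31.
Interest saved = $1,518.32 − $669.31 = $849.01.

$849.01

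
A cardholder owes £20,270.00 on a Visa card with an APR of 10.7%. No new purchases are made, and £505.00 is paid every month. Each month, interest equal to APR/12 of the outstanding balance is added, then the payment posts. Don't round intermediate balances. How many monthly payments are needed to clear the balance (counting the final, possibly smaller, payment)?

Monthly rate r = 10.7%/12 = 0.891667% = 0.00891667.
Recurrence: B ← B·(1+r) − £505.00.
Month 1: interest £180.74; balance after payment £19,945.74.
Month 2: interest £177.85; balance after payment £19,618.59.
Closed form: n = −ln(1 − rB₀/P)/ln(1+r) = −ln(0.6421)/ln(1.00892) ≈ 49.905, so the balance reaches zero during payment 50.

50 payments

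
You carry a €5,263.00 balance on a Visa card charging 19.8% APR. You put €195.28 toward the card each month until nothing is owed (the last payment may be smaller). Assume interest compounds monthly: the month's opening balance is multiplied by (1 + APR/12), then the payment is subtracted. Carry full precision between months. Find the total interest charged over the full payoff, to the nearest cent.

€1,756.19

Monthly rate r = 19.8%/12 = 1.65% = 0.0165.
Payoff takes n = ⌈−ln(1 − rB₀/P)/ln(1+r)⌉ = ⌈35.944⌉ = 36 payments; the last is €184.39.
Total paid = 35·€195.28 + €184.39 = €7,019.19.
Total interest = total paid − principal = €7,019.19 − €5,263.00 = €1,756.19.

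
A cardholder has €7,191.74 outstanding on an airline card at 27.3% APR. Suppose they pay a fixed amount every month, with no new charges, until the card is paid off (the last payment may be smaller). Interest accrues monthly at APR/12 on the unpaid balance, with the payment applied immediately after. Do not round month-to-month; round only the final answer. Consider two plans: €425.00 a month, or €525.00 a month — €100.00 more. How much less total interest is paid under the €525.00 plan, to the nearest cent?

€467.66

Monthly rate r = 27.3%/12 = 2.275% = 0.02275.
At €425.00/mo: n = ⌈−ln(1 − rB₀/P)/ln(1+r)⌉ = 22 payments (last €259.73); total interest = total paid − €7,191.74 = €1,992.99.
At €525.00/mo: 17 payments (last €317.07); total interest €1,525.33.
Interest saved = €1,992.99 − €1,525.33 = €467.66.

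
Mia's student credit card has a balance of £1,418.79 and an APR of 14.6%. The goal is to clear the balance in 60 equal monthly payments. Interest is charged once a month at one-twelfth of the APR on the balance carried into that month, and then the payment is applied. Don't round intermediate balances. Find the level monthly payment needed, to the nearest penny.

Monthly rate r = 14.6%/12 = 1.21667% = 0.0121667.
Level-payment amortization: P = B₀·r / (1 − (1+r)^(−n)) = 1418.79·0.0121667 / (1 − 1.01217^(−60)).
Denominator 1 − (1+r)^(−60) = 0.515963451.
P = 17.2619 / 0.515963451 ≈ 33.46.

£33.46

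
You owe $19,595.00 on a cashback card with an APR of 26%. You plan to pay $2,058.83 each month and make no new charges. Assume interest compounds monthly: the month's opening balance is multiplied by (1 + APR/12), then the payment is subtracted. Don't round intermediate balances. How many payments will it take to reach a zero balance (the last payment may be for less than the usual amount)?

11 payments

Monthly rate r = 26%/12 = 2.16667% = 0.0216667.
Recurrence: B ← B·(1+r) − $2,058.83.
Month 1: interest $424.56; balance after payment $17,960.73.
Month 2: interest $389.15; balance after payment $16,291.05.
Closed form: n = −ln(1 − rB₀/P)/ln(1+r) = −ln(0.79379)/ln(1.02167) ≈ 10.774, so the balance reaches zero during payment 11.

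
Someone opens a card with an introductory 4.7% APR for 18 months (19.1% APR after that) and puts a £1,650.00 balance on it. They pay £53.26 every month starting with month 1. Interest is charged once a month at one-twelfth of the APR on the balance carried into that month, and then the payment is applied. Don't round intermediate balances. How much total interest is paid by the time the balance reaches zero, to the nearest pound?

£203

Promo months 1–18 at r₀ = 4.7%/12 = 0.00391667; months 19+ at r₁ = 19.1%/12 = 0.0159167.
After month 18: iterate B ← B·(1+r₀) − £53.26 for 18 months → £779.01.
Then at r₁ with £53.26/mo: n₂ = −ln(1 − r₁·B/P)/ln(1+r₁) ≈ 16.78 → 17 more payments.
Total paid = 34·£53.26 + £41.74 = £1,852.58; interest = £1,852.58 − £1,650.00 = £202.58.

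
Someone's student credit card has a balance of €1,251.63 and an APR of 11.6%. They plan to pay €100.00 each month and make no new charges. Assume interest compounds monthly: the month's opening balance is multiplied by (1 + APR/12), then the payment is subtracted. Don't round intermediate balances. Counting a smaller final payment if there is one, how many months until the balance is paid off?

14 months

Monthly rate r = 11.6%/12 = 0.966667% = 0.00966667.
Recurrence: B ← B·(1+r) − €100.00.
Month 1: interest €12.10; balance after payment €1,163.73.
Month 2: interest €11.25; balance after payment €1,074.98.
Closed form: n = −ln(1 − rB₀/P)/ln(1+r) = −ln(0.87901)/ln(1.00967) ≈ 13.405, so the balance reaches zero during payment 14.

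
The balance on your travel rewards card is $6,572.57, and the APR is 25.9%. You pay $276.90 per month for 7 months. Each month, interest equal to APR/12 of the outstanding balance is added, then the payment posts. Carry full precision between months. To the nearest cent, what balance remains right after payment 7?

$5,563.82

Monthly rate r = 25.9%/12 = 2.15833% = 0.0215833.
Each month: B ← B·(1+r) − $276.90.
Month 1: interest $141.86; balance after payment $6,437.53.
Month 2: interest $138.94; balance after payment $6,299.57.
Month 3: interest $135.97; balance after payment $6,158.64.
Month 4: interest $132.92; balance after payment $6,014.66.
Month 5: interest $129.82; balance after payment $5,867.58.
Month 6: interest $126.64; balance after payment $5,717.32.
Month 7: interest $123.40; balance after payment $5,563.82.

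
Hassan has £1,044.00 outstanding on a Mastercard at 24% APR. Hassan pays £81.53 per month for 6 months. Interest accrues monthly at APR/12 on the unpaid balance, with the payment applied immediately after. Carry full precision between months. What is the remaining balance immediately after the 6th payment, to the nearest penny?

£661.41

Monthly rate r = 24%/12 = 2% = 0.02.
Each month: B ← B·(1+r) − £81.53.
Month 1: interest £20.88; balance after payment £983.35.
Month 2: interest £19.67; balance after payment £921.49.
Month 3: interest £18.43; balance after payment £858.39.
Month 4: interest £17.17; balance after payment £794.02.
Month 5: interest £15.88; balance after payment £728.37.
Month 6: interest £14.57; balance after payment £661.41.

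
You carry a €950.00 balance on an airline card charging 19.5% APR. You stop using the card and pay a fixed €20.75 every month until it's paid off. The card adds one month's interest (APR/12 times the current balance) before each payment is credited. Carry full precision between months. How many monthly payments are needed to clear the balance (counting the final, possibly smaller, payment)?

85 payments

Monthly rate r = 19.5%/12 = 1.625% = 0.01625.
Recurrence: B ← B·(1+r) − €20.75.
Month 1: interest €15.44; balance after payment €944.69.
Month 2: interest €15.35; balance after payment €939.29.
Closed form: n = −ln(1 − rB₀/P)/ln(1+r) = −ln(0.25602)/ln(1.01625) ≈ 84.525, so the balance reaches zero during payment 85.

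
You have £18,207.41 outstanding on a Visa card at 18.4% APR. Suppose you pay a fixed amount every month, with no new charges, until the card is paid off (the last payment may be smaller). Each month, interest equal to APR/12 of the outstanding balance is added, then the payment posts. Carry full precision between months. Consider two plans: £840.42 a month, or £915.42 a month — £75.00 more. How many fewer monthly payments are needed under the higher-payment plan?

3 fewer payments

Monthly rate r = 18.4%/12 = 1.53333% = 0.0153333.
At £840.42/mo: n = ⌈−ln(1 − rB₀/P)/ln(1+r)⌉ = 27 payments (last £449.64); total interest = total paid − £18,207.41 = £4,093.15.
At £915.42/mo: 24 payments (last £831.80); total interest £3,679.05.
Payments saved = 27 − 24 = 3.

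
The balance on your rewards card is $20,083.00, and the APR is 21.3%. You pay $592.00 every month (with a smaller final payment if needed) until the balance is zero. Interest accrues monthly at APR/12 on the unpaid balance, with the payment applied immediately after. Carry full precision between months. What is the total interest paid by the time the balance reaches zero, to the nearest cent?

Monthly rate r = 21.3%/12 = 1.775% = 0.01775.
Payoff takes n = ⌈−ln(1 − rB₀/P)/ln(1+r)⌉ = ⌈52.385⌉ = 53 payments; the last is $229.30.
Total paid = 52·$592.00 + $229.30 = $31,013.30.
Total interest = total paid − principal = $31,013.30 − $20,083.00 = $10,930.30.

$10,930.30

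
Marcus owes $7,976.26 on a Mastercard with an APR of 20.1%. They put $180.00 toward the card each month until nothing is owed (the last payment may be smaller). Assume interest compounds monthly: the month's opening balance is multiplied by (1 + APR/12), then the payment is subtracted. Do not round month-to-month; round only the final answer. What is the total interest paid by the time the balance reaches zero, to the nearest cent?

$6,714.57

Monthly rate r = 20.1%/12 = 1.675% = 0.01675.
Payoff takes n = ⌈−ln(1 − rB₀/P)/ln(1+r)⌉ = ⌈81.614⌉ = 82 payments; the last is $110.83.
Total paid = 81·$180.00 + $110.83 = $14,690.83.
Total interest = total paid − principal = $14,690.83 − $7,976.26 = $6,714.57.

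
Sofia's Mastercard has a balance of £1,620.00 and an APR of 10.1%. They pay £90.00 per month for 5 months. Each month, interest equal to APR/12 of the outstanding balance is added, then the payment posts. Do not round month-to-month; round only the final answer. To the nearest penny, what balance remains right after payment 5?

£1,231.69

Monthly rate r = 10.1%/12 = 0.841667% = 0.00841667.
Each month: B ← B·(1+r) − £90.00.
Month 1: interest £13.63; balance after payment £1,543.63.
Month 2: interest £12.99; balance after payment £1,466.63.
Month 3: interest £12.34; balance after payment £1,388.97.
Month 4: interest £11.69; balance after payment £1,310.66.
Month 5: interest £11.03; balance after payment £1,231.69.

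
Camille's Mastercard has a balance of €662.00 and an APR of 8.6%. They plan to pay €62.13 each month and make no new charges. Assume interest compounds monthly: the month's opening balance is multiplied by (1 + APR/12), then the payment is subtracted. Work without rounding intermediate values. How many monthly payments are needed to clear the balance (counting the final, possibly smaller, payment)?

12 payments

Monthly rate r = 8.6%/12 = 0.716667% = 0.00716667.
Recurrence: B ← B·(1+r) − €62.13.
Month 1: interest €4.74; balance after payment €604.61.
Month 2: interest €4.33; balance after payment €546.82.
Closed form: n = −ln(1 − rB₀/P)/ln(1+r) = −ln(0.92364)/ln(1.00717) ≈ 11.124, so the balance reaches zero during payment 12.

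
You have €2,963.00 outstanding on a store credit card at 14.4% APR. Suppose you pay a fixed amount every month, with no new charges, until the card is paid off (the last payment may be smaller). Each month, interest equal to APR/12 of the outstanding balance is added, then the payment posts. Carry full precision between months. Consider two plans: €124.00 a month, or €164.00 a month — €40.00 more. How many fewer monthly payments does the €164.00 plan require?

Monthly rate r = 14.4%/12 = 1.2% = 0.012.
At €124.00/mo: n = ⌈−ln(1 − rB₀/P)/ln(1+r)⌉ = 29 payments (last €40.83); total interest = total paid − €2,963.00 = €549.83.
At €164.00/mo: 21 payments (last €80.01); total interest €397.01.
Payments saved = 29 − 21 = 8.

8 fewer payments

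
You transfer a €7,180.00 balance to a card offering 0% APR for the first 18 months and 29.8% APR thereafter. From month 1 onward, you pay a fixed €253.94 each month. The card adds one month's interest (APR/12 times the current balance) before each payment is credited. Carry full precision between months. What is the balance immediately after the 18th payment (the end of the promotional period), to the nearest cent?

€2,609.08

Promo months 1–18 at r₀ = 0%/12 = 0; months 19+ at r₁ = 29.8%/12 = 0.0248333.
After month 18 (no interest yet): B = €7,180.00 − 18·€253.94 = €2,609.08.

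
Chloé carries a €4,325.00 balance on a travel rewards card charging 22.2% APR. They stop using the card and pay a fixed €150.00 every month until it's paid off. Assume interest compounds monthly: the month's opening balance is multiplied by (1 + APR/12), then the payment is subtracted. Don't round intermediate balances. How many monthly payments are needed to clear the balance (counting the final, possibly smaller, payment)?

Monthly rate r = 22.2%/12 = 1.85% = 0.0185.
Recurrence: B ← B·(1+r) − €150.00.
Month 1: interest €80.01; balance after payment €4,255.01.
Month 2: interest €78.72; balance after payment €4,183.73.
Closed form: n = −ln(1 − rB₀/P)/ln(1+r) = −ln(0.46658)/ln(1.0185) ≈ 41.586, so the balance reaches zero during payment 42.

42 months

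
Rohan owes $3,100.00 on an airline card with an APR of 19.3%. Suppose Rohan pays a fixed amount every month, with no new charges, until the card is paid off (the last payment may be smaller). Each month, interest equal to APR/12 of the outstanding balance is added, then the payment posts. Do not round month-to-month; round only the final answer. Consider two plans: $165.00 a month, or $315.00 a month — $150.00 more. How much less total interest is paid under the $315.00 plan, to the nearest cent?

$318.75

Monthly rate r = 19.3%/12 = 1.60833% = 0.0160833.
At $165.00/mo: n = ⌈−ln(1 − rB₀/P)/ln(1+r)⌉ = 23 payments (last $90.96); total interest = total paid − $3,100.00 = $620.96.
At $315.00/mo: 11 payments (last $252.21); total interest $302.21.
Interest saved = $620.96 − $302.21 = $318.75.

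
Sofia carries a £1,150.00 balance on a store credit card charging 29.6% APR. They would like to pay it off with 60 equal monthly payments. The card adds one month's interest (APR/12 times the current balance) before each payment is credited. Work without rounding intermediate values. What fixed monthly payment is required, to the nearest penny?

£36.92

Monthly rate r = 29.6%/12 = 2.46667% = 0.0246667.
Level-payment amortization: P = B₀·r / (1 − (1+r)^(−n)) = 1150.00·0.0246667 / (1 − 1.02467^(−60)).
Denominator 1 − (1+r)^(−60) = 0.768237326.
P = 28.3667 / 0.768237326 ≈ 36.92.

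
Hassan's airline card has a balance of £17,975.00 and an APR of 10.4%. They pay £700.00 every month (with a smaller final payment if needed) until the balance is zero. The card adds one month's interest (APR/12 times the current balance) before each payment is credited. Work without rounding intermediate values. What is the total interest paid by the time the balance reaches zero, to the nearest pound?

£2,446

Monthly rate r = 10.4%/12 = 0.866667% = 0.00866667.
Payoff takes n = ⌈−ln(1 − rB₀/P)/ln(1+r)⌉ = ⌈29.172⌉ = 30 payments; the last is £120.68.
Total paid = 29·£700.00 + £120.68 = £20,420.68.
Total interest = total paid − principal = £20,420.68 − £17,975.00 = £2,445.68.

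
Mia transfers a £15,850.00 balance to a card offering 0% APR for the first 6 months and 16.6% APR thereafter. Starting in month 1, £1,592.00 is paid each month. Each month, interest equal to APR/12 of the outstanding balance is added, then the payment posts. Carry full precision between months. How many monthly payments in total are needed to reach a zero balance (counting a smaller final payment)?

Promo months 1–6 at r₀ = 0%/12 = 0; months 7+ at r₁ = 16.6%/12 = 0.0138333.
After month 6 (no interest yet): B = £15,850.00 − 6·£1,592.00 = £6,298.00.
Then at r₁ with £1,592.00/mo: n₂ = −ln(1 − r₁·B/P)/ln(1+r₁) ≈ 4.10 → 5 more payments.

11 months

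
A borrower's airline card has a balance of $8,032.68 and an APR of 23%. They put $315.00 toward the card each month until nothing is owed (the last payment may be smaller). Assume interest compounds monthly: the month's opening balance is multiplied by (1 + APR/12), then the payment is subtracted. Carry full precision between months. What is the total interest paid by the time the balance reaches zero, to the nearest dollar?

$3,100

Monthly rate r = 23%/12 = 1.91667% = 0.0191667.
Payoff takes n = ⌈−ln(1 − rB₀/P)/ln(1+r)⌉ = ⌈35.339⌉ = 36 payments; the last is $107.40.
Total paid = 35·$315.00 + $107.40 = $11,132.40.
Total interest = total paid − principal = $11,132.40 − $8,032.68 = $3,099.72.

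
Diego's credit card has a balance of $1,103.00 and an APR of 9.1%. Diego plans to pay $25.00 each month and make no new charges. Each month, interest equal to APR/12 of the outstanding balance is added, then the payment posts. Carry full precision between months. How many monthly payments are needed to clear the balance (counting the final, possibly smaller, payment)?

Monthly rate r = 9.1%/12 = 0.758333% = 0.00758333.
Recurrence: B ← B·(1+r) − $25.00.
Month 1: interest $8.36; balance after payment $1,086.36.
Month 2: interest $8.24; balance after payment $1,069.60.
Closed form: n = −ln(1 − rB₀/P)/ln(1+r) = −ln(0.66542)/ln(1.00758) ≈ 53.917, so the balance reaches zero during payment 54.

54 months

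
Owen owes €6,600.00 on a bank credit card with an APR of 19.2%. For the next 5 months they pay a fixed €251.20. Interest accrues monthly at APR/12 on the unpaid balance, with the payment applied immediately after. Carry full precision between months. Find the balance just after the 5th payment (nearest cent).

Monthly rate r = 19.2%/12 = 1.6% = 0.016.
Each month: B ← B·(1+r) − €251.20.
Month 1: interest €105.60; balance after payment €6,454.40.
Month 2: interest €103.27; balance after payment €6,306.47.
Month 3: interest €100.90; balance after payment €6,156.17.
Month 4: interest €98.50; balance after payment €6,003.47.
Month 5: interest €96.06; balance after payment €5,848.33.

€5,848.33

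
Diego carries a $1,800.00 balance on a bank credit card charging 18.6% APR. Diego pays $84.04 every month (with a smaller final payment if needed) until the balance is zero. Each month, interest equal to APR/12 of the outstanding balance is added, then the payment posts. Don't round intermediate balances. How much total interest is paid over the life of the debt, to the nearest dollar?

$404

Monthly rate r = 18.6%/12 = 1.55% = 0.0155.
Payoff takes n = ⌈−ln(1 − rB₀/P)/ln(1+r)⌉ = ⌈26.230⌉ = 27 payments; the last is $19.43.
Total paid = 26·$84.04 + $19.43 = $2,204.47.
Total interest = total paid − principal = $2,204.47 − $1,800.00 = $404.47.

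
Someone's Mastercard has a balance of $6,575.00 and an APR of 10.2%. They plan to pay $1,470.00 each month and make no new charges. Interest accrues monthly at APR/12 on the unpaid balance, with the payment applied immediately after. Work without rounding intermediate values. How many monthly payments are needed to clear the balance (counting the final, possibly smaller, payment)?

5 months

Monthly rate r = 10.2%/12 = 0.85% = 0.0085.
Recurrence: B ← B·(1+r) − $1,470.00.
Month 1: interest $55.89; balance after payment $5,160.89.
Month 2: interest $43.87; balance after payment $3,734.76.
Month 3: interest $31.75; balance after payment $2,296.50.
Month 4: interest $19.52; balance after payment $846.02.
Month 5: interest $7.19; balance after payment $0.00.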